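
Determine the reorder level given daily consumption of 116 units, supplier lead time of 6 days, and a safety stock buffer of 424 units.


Formula: ROP = (Daily Demand * Lead Time) + Safety Stock
Demand during lead time = 116 * 6 = 696 units
ROP = 696 + 424 = 1120 units

1120 units


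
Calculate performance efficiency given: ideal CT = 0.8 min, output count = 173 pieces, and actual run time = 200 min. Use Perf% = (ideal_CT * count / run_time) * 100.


Formula: Performance = (Ideal CT * Total Count) / Run Time * 100
Ideal output time = 0.8 * 173 = 138.4 min
Performance = 138.4 / 200 * 100 = 69.2%

69.2%


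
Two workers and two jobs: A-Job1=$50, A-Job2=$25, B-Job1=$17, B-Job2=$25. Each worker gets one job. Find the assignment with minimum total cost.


Option 1: A->1 + B->2 = $50 + $25 = $75
Option 2: A->2 + B->1 = $25 + $17 = $42
Min cost = min($75, $42) = $42

$42


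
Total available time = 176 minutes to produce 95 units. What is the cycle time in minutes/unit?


Formula: CT = Available Time / Number of Units
CT = 176 min / 95 units
CT = 1.85 min/unit

1.85 min/unit


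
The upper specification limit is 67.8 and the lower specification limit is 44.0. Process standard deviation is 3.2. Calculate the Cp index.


Cp = (67.8 - 44.0) / (6 * 3.2)

1.24


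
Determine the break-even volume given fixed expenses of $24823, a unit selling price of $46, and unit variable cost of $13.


Formula: BEQ = Fixed Costs / (Price - Variable Cost)
Contribution margin = $46 - $13 = $33/unit
BEQ = ceil($24823 / $33/unit) = ceil(752.21) = 753 units

753 units


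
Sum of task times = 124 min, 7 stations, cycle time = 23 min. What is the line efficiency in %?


Formula: Efficiency = Sum of Task Times / (N_stations * CT) * 100
Total station capacity = 7 stations * 23 min = 161 min
Efficiency = 124 / 161 * 100 = 77.0%

77.0%


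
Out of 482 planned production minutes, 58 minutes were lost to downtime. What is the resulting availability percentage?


Formula: Availability = (Planned Time - Downtime) / Planned Time * 100
Uptime = 482 - 58 = 424 min
Availability = 424 / 482 * 100 = 88.0%

88.0%


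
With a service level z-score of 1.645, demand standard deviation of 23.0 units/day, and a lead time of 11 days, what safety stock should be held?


Formula: SS = z * sigma_d * sqrt(LT)
sqrt(LT) = sqrt(11) = 3.3166
SS = 1.645 * 23.0 * 3.3166
SS = 125.5 units

125.5 units


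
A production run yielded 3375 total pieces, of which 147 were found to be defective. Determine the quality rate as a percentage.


Formula: Quality Rate = Good Pieces / Total Pieces * 100
Good pieces = 3375 - 147 = 3228
QR = 3228 / 3375 * 100 = 95.6%

95.6%


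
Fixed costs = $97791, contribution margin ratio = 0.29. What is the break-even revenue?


Formula: BER = Fixed Costs / Contribution Margin Ratio
BER = $97791 / 0.29
BER = $337210.34 (to the nearest cent)

$337210.34


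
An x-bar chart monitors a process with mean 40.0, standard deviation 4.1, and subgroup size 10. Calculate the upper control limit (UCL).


UCL = 40.0 + 3 * 4.1 / sqrt(10)

43.89


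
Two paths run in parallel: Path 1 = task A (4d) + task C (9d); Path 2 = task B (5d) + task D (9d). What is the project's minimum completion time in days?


Path 1 = 4 + 9 = 13 days
Path 2 = 5 + 9 = 14 days
Duration = max(13, 14) = 14 days

14 days


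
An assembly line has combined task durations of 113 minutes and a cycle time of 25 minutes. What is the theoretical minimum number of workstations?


Formula: N_min = ceil(Sum of Task Times / Cycle Time)
N_min = ceil(113 min / 25 min) = ceil(4.52)
N_min = 5 stations

5


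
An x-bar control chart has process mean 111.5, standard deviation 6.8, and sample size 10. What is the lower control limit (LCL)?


LCL = 111.5 - 3 * 6.8 / sqrt(10)

105.05


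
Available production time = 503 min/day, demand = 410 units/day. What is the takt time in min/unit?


Formula: Takt Time = Available Production Time / Customer Demand
Takt = 503 min/day / 410 units/day
Takt = 1.23 min/unit

1.23 min/unit


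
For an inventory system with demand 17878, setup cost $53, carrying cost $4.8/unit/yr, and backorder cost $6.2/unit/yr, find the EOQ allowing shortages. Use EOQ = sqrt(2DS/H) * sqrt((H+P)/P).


Formula: EOQ* = sqrt(2DS/H) * sqrt((H+P)/P)
Base EOQ = sqrt(2*17878*53/4.8) = 628.34 units
Correction = sqrt((4.8+6.2)/6.2) = 1.33199
EOQ* = 628.34 * 1.33199 = 836.9 units

836.9 units


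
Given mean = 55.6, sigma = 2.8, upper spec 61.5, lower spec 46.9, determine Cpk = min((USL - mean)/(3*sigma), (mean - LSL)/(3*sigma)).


Cpu = (61.5 - 55.6) / (3 * 2.8) = 0.7
Cpl = (55.6 - 46.9) / (3 * 2.8) = 1.04
Cpk = min(0.7, 1.04) = 0.7

0.7


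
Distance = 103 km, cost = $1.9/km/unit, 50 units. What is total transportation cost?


TC = dist * cost * units = 103 * 1.9 * 50 = $9785.00

$9785.00


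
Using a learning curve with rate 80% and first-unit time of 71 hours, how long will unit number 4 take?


Formula: T_n = T_1 * (learning_rate)^(log2(n)) where learning_rate = rate/100
Doublings = log2(4) = 2
T_n = 71 * 0.8^2
T_n = 71 * 0.64 = 45.4 hours

45.4 hours


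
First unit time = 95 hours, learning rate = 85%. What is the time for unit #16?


Formula: T_n = T_1 * (learning_rate)^(log2(n)) where learning_rate = rate/100
Doublings = log2(16) = 4
T_n = 95 * 0.85^4
T_n = 95 * 0.522 = 49.6 hours

49.6 hours


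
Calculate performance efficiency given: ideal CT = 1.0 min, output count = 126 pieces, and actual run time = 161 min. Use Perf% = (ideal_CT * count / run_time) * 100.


Formula: Performance = (Ideal CT * Total Count) / Run Time * 100
Ideal output time = 1.0 * 126 = 126.0 min
Performance = 126.0 / 161 * 100 = 78.3%

78.3%


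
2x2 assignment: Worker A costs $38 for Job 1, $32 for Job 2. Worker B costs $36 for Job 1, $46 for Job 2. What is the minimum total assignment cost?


Option 1: A->1 + B->2 = $38 + $46 = $84
Option 2: A->2 + B->1 = $32 + $36 = $68
Min cost = min($84, $68) = $68

$68


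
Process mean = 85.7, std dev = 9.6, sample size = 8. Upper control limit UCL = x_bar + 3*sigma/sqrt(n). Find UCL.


UCL = 85.7 + 3 * 9.6 / sqrt(8)

95.88


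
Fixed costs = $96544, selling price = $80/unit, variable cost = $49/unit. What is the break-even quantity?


Formula: BEQ = Fixed Costs / (Price - Variable Cost)
Contribution margin = $80 - $49 = $31/unit
BEQ = ceil($96544 / $31/unit) = ceil(3114.32) = 3115 units

3115 units


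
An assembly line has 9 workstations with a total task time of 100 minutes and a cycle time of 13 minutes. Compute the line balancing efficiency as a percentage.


Formula: Efficiency = Sum of Task Times / (N_stations * CT) * 100
Total station capacity = 9 stations * 13 min = 117 min
Efficiency = 100 / 117 * 100 = 85.5%

85.5%


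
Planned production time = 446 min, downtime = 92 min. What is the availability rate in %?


Formula: Availability = (Planned Time - Downtime) / Planned Time * 100
Uptime = 446 - 92 = 354 min
Availability = 354 / 446 * 100 = 79.4%

79.4%


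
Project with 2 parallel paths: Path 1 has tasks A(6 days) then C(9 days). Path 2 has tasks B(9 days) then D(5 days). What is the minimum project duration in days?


Path 1 = 6 + 9 = 15 days
Path 2 = 9 + 5 = 14 days
Duration = max(15, 14) = 15 days

15 days


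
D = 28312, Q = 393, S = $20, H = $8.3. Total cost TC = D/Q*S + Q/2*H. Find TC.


TC = 28312/393 * 20 + 393/2 * 8.3

$3071.76


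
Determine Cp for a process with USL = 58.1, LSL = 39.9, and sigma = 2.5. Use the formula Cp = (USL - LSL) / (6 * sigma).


Cp = (58.1 - 39.9) / (6 * 2.5)

1.21


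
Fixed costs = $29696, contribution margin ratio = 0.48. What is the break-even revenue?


Formula: BER = Fixed Costs / Contribution Margin Ratio
BER = $29696 / 0.48
BER = $61866.67 (to the nearest cent)

$61866.67


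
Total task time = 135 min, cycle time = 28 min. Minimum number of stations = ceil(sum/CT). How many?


Formula: N_min = ceil(Sum of Task Times / Cycle Time)
N_min = ceil(135 min / 28 min) = ceil(4.8214)
N_min = 5 stations

5


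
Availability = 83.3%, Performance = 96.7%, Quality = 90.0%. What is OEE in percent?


Formula: OEE = Availability * Performance * Quality / 10000
A * P = 83.3% * 96.7% / 100 = 80.55%
OEE = 80.55% * 90.0% / 100 = 72.5%

72.5%


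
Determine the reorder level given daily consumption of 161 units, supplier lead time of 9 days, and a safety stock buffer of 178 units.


Formula: ROP = (Daily Demand * Lead Time) + Safety Stock
Demand during lead time = 161 * 9 = 1449 units
ROP = 1449 + 178 = 1627 units

1627 units


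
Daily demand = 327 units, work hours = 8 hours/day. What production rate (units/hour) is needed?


Formula: Production Rate = Daily Demand / Available Hours
Rate = 327 units/day / 8 hours/day
Rate = 40.9 units/hour

40.9 units/hour


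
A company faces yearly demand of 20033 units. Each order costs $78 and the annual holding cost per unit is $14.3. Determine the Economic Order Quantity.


Formula: EOQ = sqrt(2 * D * S / H)
Numerator: 2 * 20033 * 78 = 3125148
2DS/H = 3125148 / 14.3 = 218541.8
EOQ = sqrt(218541.8) = 467.5 units

467.5 units


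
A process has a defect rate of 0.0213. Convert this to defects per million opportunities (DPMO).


DPMO = defect_rate * 1000000 = 0.0213 * 1000000

21300


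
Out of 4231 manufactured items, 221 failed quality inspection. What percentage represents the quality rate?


Formula: Quality Rate = Good Pieces / Total Pieces * 100
Good pieces = 4231 - 221 = 4010
QR = 4010 / 4231 * 100 = 94.8%

94.8%


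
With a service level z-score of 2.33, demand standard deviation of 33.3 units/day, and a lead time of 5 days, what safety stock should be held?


Formula: SS = z * sigma_d * sqrt(LT)
sqrt(LT) = sqrt(5) = 2.2361
SS = 2.33 * 33.3 * 2.2361
SS = 173.5 units

173.5 units


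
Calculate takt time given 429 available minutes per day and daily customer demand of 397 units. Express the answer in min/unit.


Formula: Takt Time = Available Production Time / Customer Demand
Takt = 429 min/day / 397 units/day
Takt = 1.08 min/unit

1.08 min/unit


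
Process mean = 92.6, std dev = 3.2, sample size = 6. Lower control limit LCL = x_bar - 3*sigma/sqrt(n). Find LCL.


LCL = 92.6 - 3 * 3.2 / sqrt(6)

88.68


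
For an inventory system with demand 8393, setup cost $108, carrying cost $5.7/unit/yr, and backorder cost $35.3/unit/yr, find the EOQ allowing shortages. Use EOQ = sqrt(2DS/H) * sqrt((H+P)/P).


Formula: EOQ* = sqrt(2DS/H) * sqrt((H+P)/P)
Base EOQ = sqrt(2*8393*108/5.7) = 563.96 units
Correction = sqrt((5.7+35.3)/35.3) = 1.07772
EOQ* = 563.96 * 1.07772 = 607.8 units

607.8 units


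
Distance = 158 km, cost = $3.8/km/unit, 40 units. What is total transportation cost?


TC = dist * cost * units = 158 * 3.8 * 40 = $24016.00

$24016.00


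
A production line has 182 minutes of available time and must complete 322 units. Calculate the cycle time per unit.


Formula: CT = Available Time / Number of Units
CT = 182 min / 322 units
CT = 0.57 min/unit

0.57 min/unit


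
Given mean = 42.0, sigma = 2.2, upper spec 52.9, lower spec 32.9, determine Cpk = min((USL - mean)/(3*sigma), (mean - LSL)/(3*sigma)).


Cpu = (52.9 - 42.0) / (3 * 2.2) = 1.65
Cpl = (42.0 - 32.9) / (3 * 2.2) = 1.38
Cpk = min(1.65, 1.38) = 1.38

1.38


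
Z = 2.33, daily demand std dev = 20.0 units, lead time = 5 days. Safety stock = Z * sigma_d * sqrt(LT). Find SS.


Formula: SS = z * sigma_d * sqrt(LT)
sqrt(LT) = sqrt(5) = 2.2361
SS = 2.33 * 20.0 * 2.2361
SS = 104.2 units

104.2 units


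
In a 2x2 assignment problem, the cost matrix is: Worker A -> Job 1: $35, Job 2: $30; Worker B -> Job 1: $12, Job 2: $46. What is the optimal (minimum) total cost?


Option 1: A->1 + B->2 = $35 + $46 = $81
Option 2: A->2 + B->1 = $30 + $12 = $42
Min cost = min($81, $42) = $42

$42


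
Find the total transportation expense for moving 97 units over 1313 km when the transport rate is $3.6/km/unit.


TC = dist * cost * units = 1313 * 3.6 * 97 = $458499.60

$458499.60


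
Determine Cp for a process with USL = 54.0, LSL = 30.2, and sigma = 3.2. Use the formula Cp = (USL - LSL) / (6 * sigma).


Cp = (54.0 - 30.2) / (6 * 3.2)

1.24


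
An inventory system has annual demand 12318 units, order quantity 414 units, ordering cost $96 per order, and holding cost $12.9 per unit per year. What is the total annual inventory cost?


TC = 12318/414 * 96 + 414/2 * 12.9

$5526.65


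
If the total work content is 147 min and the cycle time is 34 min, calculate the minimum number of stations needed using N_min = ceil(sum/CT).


Formula: N_min = ceil(Sum of Task Times / Cycle Time)
N_min = ceil(147 min / 34 min) = ceil(4.3235)
N_min = 5 stations

5


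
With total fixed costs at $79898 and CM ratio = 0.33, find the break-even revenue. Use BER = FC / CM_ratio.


Formula: BER = Fixed Costs / Contribution Margin Ratio
BER = $79898 / 0.33
BER = $242115.15 (to the nearest cent)

$242115.15


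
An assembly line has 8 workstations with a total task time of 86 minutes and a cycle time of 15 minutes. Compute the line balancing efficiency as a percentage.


Formula: Efficiency = Sum of Task Times / (N_stations * CT) * 100
Total station capacity = 8 stations * 15 min = 120 min
Efficiency = 86 / 120 * 100 = 71.7%

71.7%


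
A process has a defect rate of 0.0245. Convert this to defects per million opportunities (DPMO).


DPMO = defect_rate * 1000000 = 0.0245 * 1000000

24500


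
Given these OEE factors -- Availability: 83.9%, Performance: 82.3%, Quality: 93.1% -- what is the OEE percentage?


Formula: OEE = Availability * Performance * Quality / 10000
A * P = 83.9% * 82.3% / 100 = 69.05%
OEE = 69.05% * 93.1% / 100 = 64.3%

64.3%


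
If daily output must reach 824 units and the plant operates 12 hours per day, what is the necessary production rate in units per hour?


Formula: Production Rate = Daily Demand / Available Hours
Rate = 824 units/day / 12 hours/day
Rate = 68.7 units/hour

68.7 units/hour


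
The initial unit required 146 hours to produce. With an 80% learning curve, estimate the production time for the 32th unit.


Formula: T_n = T_1 * (learning_rate)^(log2(n)) where learning_rate = rate/100
Doublings = log2(32) = 5
T_n = 146 * 0.8^5
T_n = 146 * 0.3277 = 47.8 hours

47.8 hours


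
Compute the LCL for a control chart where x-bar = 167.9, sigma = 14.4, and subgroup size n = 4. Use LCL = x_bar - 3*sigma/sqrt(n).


LCL = 167.9 - 3 * 14.4 / sqrt(4)

146.3


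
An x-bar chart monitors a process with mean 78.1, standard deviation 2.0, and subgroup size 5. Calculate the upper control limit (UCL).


UCL = 78.1 + 3 * 2.0 / sqrt(5)

80.78


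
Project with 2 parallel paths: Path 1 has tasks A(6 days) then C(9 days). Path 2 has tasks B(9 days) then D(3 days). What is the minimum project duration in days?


Path 1 = 6 + 9 = 15 days
Path 2 = 9 + 3 = 12 days
Duration = max(15, 12) = 15 days

15 days


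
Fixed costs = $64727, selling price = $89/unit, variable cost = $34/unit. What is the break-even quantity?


Formula: BEQ = Fixed Costs / (Price - Variable Cost)
Contribution margin = $89 - $34 = $55/unit
BEQ = ceil($64727 / $55/unit) = ceil(1176.85) = 1177 units

1177 units


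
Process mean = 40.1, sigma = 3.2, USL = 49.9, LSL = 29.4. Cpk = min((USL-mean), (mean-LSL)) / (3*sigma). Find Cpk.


Cpu = (49.9 - 40.1) / (3 * 3.2) = 1.02
Cpl = (40.1 - 29.4) / (3 * 3.2) = 1.11
Cpk = min(1.02, 1.11) = 1.02

1.02


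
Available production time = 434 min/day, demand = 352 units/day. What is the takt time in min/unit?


Formula: Takt Time = Available Production Time / Customer Demand
Takt = 434 min/day / 352 units/day
Takt = 1.23 min/unit

1.23 min/unit


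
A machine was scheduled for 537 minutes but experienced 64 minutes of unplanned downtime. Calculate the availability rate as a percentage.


Formula: Availability = (Planned Time - Downtime) / Planned Time * 100
Uptime = 537 - 64 = 473 min
Availability = 473 / 537 * 100 = 88.1%

88.1%


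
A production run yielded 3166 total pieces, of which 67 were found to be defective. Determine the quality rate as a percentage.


Formula: Quality Rate = Good Pieces / Total Pieces * 100
Good pieces = 3166 - 67 = 3099
QR = 3099 / 3166 * 100 = 97.9%

97.9%


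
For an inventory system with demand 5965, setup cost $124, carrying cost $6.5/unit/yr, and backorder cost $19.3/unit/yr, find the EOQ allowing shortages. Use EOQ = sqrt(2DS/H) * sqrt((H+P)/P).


Formula: EOQ* = sqrt(2DS/H) * sqrt((H+P)/P)
Base EOQ = sqrt(2*5965*124/6.5) = 477.06 units
Correction = sqrt((6.5+19.3)/19.3) = 1.1562
EOQ* = 477.06 * 1.1562 = 551.6 units

551.6 units


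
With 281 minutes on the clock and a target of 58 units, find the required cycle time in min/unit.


Formula: CT = Available Time / Number of Units
CT = 281 min / 58 units
CT = 4.84 min/unit

4.84 min/unit


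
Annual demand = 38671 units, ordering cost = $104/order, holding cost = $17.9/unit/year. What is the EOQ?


Formula: EOQ = sqrt(2 * D * S / H)
Numerator: 2 * 38671 * 104 = 8043568
2DS/H = 8043568 / 17.9 = 449361.3
EOQ = sqrt(449361.3) = 670.3 units

670.3 units


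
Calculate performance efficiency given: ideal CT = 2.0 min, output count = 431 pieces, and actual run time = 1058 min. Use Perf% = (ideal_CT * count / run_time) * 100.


Formula: Performance = (Ideal CT * Total Count) / Run Time * 100
Ideal output time = 2.0 * 431 = 862.0 min
Performance = 862.0 / 1058 * 100 = 81.5%

81.5%


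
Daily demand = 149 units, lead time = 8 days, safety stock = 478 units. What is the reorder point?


Formula: ROP = (Daily Demand * Lead Time) + Safety Stock
Demand during lead time = 149 * 8 = 1192 units
ROP = 1192 + 478 = 1670 units

1670 units


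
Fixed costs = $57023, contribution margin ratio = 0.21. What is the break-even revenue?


Formula: BER = Fixed Costs / Contribution Margin Ratio
BER = $57023 / 0.21
BER = $271538.10 (to the nearest cent)

$271538.10


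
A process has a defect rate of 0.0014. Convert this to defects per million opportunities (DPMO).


DPMO = defect_rate * 1000000 = 0.0014 * 1000000

1400


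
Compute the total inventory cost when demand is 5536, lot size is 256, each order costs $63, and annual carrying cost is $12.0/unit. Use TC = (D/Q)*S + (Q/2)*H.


TC = 5536/256 * 63 + 256/2 * 12.0

$2898.38


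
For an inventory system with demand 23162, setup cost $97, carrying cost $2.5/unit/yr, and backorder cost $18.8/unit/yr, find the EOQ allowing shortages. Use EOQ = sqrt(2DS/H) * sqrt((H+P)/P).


Formula: EOQ* = sqrt(2DS/H) * sqrt((H+P)/P)
Base EOQ = sqrt(2*23162*97/2.5) = 1340.66 units
Correction = sqrt((2.5+18.8)/18.8) = 1.06441
EOQ* = 1340.66 * 1.06441 = 1427.0 units

1427.0 units


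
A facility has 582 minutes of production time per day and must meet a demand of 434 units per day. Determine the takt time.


Formula: Takt Time = Available Production Time / Customer Demand
Takt = 582 min/day / 434 units/day
Takt = 1.34 min/unit

1.34 min/unit


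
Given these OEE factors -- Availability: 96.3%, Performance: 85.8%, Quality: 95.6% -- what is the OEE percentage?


Formula: OEE = Availability * Performance * Quality / 10000
A * P = 96.3% * 85.8% / 100 = 82.63%
OEE = 82.63% * 95.6% / 100 = 79.0%

79.0%


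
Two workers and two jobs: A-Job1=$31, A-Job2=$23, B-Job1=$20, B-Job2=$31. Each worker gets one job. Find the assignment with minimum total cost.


Option 1: A->1 + B->2 = $31 + $31 = $62
Option 2: A->2 + B->1 = $23 + $20 = $43
Min cost = min($62, $43) = $43

$43


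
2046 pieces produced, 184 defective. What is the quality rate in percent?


Formula: Quality Rate = Good Pieces / Total Pieces * 100
Good pieces = 2046 - 184 = 1862
QR = 1862 / 2046 * 100 = 91.0%

91.0%


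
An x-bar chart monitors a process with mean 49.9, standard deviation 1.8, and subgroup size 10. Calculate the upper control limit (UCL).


UCL = 49.9 + 3 * 1.8 / sqrt(10)

51.61


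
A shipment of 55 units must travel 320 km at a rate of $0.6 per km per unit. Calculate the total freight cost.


TC = dist * cost * units = 320 * 0.6 * 55 = $10560.00

$10560.00


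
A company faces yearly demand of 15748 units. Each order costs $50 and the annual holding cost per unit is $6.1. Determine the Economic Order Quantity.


Formula: EOQ = sqrt(2 * D * S / H)
Numerator: 2 * 15748 * 50 = 1574800
2DS/H = 1574800 / 6.1 = 258163.9
EOQ = sqrt(258163.9) = 508.1 units

508.1 units


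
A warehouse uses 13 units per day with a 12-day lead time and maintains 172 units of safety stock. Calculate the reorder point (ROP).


Formula: ROP = (Daily Demand * Lead Time) + Safety Stock
Demand during lead time = 13 * 12 = 156 units
ROP = 156 + 172 = 328 units

328 units


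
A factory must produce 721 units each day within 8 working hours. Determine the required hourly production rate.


Formula: Production Rate = Daily Demand / Available Hours
Rate = 721 units/day / 8 hours/day
Rate = 90.1 units/hour

90.1 units/hour


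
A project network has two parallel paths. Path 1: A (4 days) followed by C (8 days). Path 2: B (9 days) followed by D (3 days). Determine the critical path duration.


Path 1 = 4 + 8 = 12 days
Path 2 = 9 + 3 = 12 days
Duration = max(12, 12) = 12 days

12 days


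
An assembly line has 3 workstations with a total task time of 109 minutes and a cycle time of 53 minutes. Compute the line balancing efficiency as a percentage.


Formula: Efficiency = Sum of Task Times / (N_stations * CT) * 100
Total station capacity = 3 stations * 53 min = 159 min
Efficiency = 109 / 159 * 100 = 68.6%

68.6%


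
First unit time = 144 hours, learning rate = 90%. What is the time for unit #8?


Formula: T_n = T_1 * (learning_rate)^(log2(n)) where learning_rate = rate/100
Doublings = log2(8) = 3
T_n = 144 * 0.9^3
T_n = 144 * 0.729 = 105.0 hours

105.0 hours


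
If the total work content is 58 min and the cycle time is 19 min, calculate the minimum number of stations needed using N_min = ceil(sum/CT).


Formula: N_min = ceil(Sum of Task Times / Cycle Time)
N_min = ceil(58 min / 19 min) = ceil(3.0526)
N_min = 4 stations

4


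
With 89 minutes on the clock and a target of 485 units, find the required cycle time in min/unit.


Formula: CT = Available Time / Number of Units
CT = 89 min / 485 units
CT = 0.18 min/unit

0.18 min/unit


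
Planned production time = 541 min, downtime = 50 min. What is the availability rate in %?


Formula: Availability = (Planned Time - Downtime) / Planned Time * 100
Uptime = 541 - 50 = 491 min
Availability = 491 / 541 * 100 = 90.8%

90.8%


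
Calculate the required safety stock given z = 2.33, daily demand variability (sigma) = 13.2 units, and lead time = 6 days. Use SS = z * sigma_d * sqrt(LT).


Formula: SS = z * sigma_d * sqrt(LT)
sqrt(LT) = sqrt(6) = 2.4495
SS = 2.33 * 13.2 * 2.4495
SS = 75.3 units

75.3 units


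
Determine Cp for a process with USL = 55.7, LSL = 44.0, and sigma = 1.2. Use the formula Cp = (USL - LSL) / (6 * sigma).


Cp = (55.7 - 44.0) / (6 * 1.2)

1.63


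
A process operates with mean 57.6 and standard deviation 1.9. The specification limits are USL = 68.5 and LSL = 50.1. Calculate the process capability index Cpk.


Cpu = (68.5 - 57.6) / (3 * 1.9) = 1.91
Cpl = (57.6 - 50.1) / (3 * 1.9) = 1.32
Cpk = min(1.91, 1.32) = 1.32

1.32


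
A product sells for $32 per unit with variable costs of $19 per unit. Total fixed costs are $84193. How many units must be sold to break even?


Formula: BEQ = Fixed Costs / (Price - Variable Cost)
Contribution margin = $32 - $19 = $13/unit
BEQ = ceil($84193 / $13/unit) = ceil(6476.38) = 6477 units

6477 units


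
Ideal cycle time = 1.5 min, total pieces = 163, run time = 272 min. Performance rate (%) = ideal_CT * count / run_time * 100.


Formula: Performance = (Ideal CT * Total Count) / Run Time * 100
Ideal output time = 1.5 * 163 = 244.5 min
Performance = 244.5 / 272 * 100 = 89.9%

89.9%


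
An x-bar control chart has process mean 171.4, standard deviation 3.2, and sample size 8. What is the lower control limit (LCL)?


LCL = 171.4 - 3 * 3.2 / sqrt(8)

168.01


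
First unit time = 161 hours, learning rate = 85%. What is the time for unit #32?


Formula: T_n = T_1 * (learning_rate)^(log2(n)) where learning_rate = rate/100
Doublings = log2(32) = 5
T_n = 161 * 0.85^5
T_n = 161 * 0.4437 = 71.4 hours

71.4 hours


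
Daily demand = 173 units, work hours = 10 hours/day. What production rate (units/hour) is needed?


Formula: Production Rate = Daily Demand / Available Hours
Rate = 173 units/day / 10 hours/day
Rate = 17.3 units/hour

17.3 units/hour


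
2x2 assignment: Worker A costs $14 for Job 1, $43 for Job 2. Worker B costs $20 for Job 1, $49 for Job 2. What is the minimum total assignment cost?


Option 1: A->1 + B->2 = $14 + $49 = $63
Option 2: A->2 + B->1 = $43 + $20 = $63
Min cost = min($63, $63) = $63

$63


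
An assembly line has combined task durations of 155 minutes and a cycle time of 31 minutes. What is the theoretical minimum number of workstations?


Formula: N_min = ceil(Sum of Task Times / Cycle Time)
N_min = ceil(155 min / 31 min) = ceil(5.0)
N_min = 5 stations

5


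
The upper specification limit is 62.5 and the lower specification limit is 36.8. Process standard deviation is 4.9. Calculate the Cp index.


Cp = (62.5 - 36.8) / (6 * 4.9)

0.87


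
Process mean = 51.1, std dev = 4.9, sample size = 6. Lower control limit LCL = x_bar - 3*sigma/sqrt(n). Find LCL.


LCL = 51.1 - 3 * 4.9 / sqrt(6)

45.1


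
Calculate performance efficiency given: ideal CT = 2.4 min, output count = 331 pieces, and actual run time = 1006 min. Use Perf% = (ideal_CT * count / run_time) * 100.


Formula: Performance = (Ideal CT * Total Count) / Run Time * 100
Ideal output time = 2.4 * 331 = 794.4 min
Performance = 794.4 / 1006 * 100 = 79.0%

79.0%


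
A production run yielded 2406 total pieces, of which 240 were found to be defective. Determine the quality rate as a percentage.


Formula: Quality Rate = Good Pieces / Total Pieces * 100
Good pieces = 2406 - 240 = 2166
QR = 2166 / 2406 * 100 = 90.0%

90.0%


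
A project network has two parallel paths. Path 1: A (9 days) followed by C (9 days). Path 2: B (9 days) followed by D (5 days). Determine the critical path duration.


Path 1 = 9 + 9 = 18 days
Path 2 = 9 + 5 = 14 days
Duration = max(18, 14) = 18 days

18 days


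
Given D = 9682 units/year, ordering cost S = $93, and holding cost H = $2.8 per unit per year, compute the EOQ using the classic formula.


Formula: EOQ = sqrt(2 * D * S / H)
Numerator: 2 * 9682 * 93 = 1800852
2DS/H = 1800852 / 2.8 = 643161.4
EOQ = sqrt(643161.4) = 802.0 units

802.0 units


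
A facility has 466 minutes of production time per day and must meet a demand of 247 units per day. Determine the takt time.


Formula: Takt Time = Available Production Time / Customer Demand
Takt = 466 min/day / 247 units/day
Takt = 1.89 min/unit

1.89 min/unit


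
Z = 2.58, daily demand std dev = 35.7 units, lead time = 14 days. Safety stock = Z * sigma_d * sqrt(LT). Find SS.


Formula: SS = z * sigma_d * sqrt(LT)
sqrt(LT) = sqrt(14) = 3.7417
SS = 2.58 * 35.7 * 3.7417
SS = 344.6 units

344.6 units


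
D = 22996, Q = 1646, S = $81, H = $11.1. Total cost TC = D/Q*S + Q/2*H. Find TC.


TC = 22996/1646 * 81 + 1646/2 * 11.1

$10266.94


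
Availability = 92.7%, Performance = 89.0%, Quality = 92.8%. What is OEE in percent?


Formula: OEE = Availability * Performance * Quality / 10000
A * P = 92.7% * 89.0% / 100 = 82.5%
OEE = 82.5% * 92.8% / 100 = 76.6%

76.6%


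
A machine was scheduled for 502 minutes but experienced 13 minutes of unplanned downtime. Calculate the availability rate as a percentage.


Formula: Availability = (Planned Time - Downtime) / Planned Time * 100
Uptime = 502 - 13 = 489 min
Availability = 489 / 502 * 100 = 97.4%

97.4%


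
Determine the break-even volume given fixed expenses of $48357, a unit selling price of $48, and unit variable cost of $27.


Formula: BEQ = Fixed Costs / (Price - Variable Cost)
Contribution margin = $48 - $27 = $21/unit
BEQ = ceil($48357 / $21/unit) = ceil(2302.71) = 2303 units

2303 units


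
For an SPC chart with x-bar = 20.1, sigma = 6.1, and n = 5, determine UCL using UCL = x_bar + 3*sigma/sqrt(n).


UCL = 20.1 + 3 * 6.1 / sqrt(5)

28.28


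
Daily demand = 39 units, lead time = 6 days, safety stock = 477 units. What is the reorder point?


Formula: ROP = (Daily Demand * Lead Time) + Safety Stock
Demand during lead time = 39 * 6 = 234 units
ROP = 234 + 477 = 711 units

711 units


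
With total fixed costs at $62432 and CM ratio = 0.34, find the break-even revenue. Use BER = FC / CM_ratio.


Formula: BER = Fixed Costs / Contribution Margin Ratio
BER = $62432 / 0.34
BER = $183623.53 (to the nearest cent)

$183623.53


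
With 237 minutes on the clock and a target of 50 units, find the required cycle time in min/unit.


Formula: CT = Available Time / Number of Units
CT = 237 min / 50 units
CT = 4.74 min/unit

4.74 min/unit


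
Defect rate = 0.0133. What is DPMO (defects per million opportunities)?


DPMO = defect_rate * 1000000 = 0.0133 * 1000000

13300


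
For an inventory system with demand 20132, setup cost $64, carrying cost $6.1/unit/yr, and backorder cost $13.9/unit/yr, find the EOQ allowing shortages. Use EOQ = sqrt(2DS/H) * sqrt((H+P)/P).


Formula: EOQ* = sqrt(2DS/H) * sqrt((H+P)/P)
Base EOQ = sqrt(2*20132*64/6.1) = 649.96 units
Correction = sqrt((6.1+13.9)/13.9) = 1.19952
EOQ* = 649.96 * 1.19952 = 779.6 units

779.6 units


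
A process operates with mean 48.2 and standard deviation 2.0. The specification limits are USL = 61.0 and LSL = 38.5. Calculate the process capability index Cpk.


Cpu = (61.0 - 48.2) / (3 * 2.0) = 2.13
Cpl = (48.2 - 38.5) / (3 * 2.0) = 1.62
Cpk = min(2.13, 1.62) = 1.62

1.62


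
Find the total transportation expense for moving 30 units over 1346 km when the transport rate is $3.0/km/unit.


TC = dist * cost * units = 1346 * 3.0 * 30 = $121140.00

$121140.00


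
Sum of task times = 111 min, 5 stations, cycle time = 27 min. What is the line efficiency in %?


Formula: Efficiency = Sum of Task Times / (N_stations * CT) * 100
Total station capacity = 5 stations * 27 min = 135 min
Efficiency = 111 / 135 * 100 = 82.2%

82.2%


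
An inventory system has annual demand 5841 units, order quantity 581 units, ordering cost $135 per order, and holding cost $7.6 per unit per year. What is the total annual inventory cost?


TC = 5841/581 * 135 + 581/2 * 7.6

$3565.00


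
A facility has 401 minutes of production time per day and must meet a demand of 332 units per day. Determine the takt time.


Formula: Takt Time = Available Production Time / Customer Demand
Takt = 401 min/day / 332 units/day
Takt = 1.21 min/unit

1.21 min/unit


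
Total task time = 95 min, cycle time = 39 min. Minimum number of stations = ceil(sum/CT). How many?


Formula: N_min = ceil(Sum of Task Times / Cycle Time)
N_min = ceil(95 min / 39 min) = ceil(2.4359)
N_min = 3 stations

3


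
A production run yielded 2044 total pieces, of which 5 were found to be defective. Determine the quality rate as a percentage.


Formula: Quality Rate = Good Pieces / Total Pieces * 100
Good pieces = 2044 - 5 = 2039
QR = 2039 / 2044 * 100 = 99.8%

99.8%


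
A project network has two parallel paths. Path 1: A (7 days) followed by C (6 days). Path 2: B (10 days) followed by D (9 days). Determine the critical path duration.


Path 1 = 7 + 6 = 13 days
Path 2 = 10 + 9 = 19 days
Duration = max(13, 19) = 19 days

19 days


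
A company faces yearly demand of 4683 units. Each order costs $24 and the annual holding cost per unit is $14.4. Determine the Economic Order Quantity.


Formula: EOQ = sqrt(2 * D * S / H)
Numerator: 2 * 4683 * 24 = 224784
2DS/H = 224784 / 14.4 = 15610.0
EOQ = sqrt(15610.0) = 124.9 units

124.9 units


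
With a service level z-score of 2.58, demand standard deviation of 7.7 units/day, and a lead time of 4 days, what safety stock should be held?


Formula: SS = z * sigma_d * sqrt(LT)
sqrt(LT) = sqrt(4) = 2.0
SS = 2.58 * 7.7 * 2.0
SS = 39.7 units

39.7 units


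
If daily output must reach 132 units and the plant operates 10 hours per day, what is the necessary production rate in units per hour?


Formula: Production Rate = Daily Demand / Available Hours
Rate = 132 units/day / 10 hours/day
Rate = 13.2 units/hour

13.2 units/hour


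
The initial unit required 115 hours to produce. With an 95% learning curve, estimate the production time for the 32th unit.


Formula: T_n = T_1 * (learning_rate)^(log2(n)) where learning_rate = rate/100
Doublings = log2(32) = 5
T_n = 115 * 0.95^5
T_n = 115 * 0.7738 = 89.0 hours

89.0 hours


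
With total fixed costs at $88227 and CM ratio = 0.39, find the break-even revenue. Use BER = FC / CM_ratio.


Formula: BER = Fixed Costs / Contribution Margin Ratio
BER = $88227 / 0.39
BER = $226223.08 (to the nearest cent)

$226223.08


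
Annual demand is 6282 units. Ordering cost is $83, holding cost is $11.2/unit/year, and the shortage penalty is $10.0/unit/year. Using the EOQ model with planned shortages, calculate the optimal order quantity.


Formula: EOQ* = sqrt(2DS/H) * sqrt((H+P)/P)
Base EOQ = sqrt(2*6282*83/11.2) = 305.14 units
Correction = sqrt((11.2+10.0)/10.0) = 1.45602
EOQ* = 305.14 * 1.45602 = 444.3 units

444.3 units


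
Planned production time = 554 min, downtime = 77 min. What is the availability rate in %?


Formula: Availability = (Planned Time - Downtime) / Planned Time * 100
Uptime = 554 - 77 = 477 min
Availability = 477 / 554 * 100 = 86.1%

86.1%


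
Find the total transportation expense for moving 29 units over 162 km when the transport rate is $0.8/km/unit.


TC = dist * cost * units = 162 * 0.8 * 29 = $3758.40

$3758.40


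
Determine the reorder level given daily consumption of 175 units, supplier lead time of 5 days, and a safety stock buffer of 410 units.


Formula: ROP = (Daily Demand * Lead Time) + Safety Stock
Demand during lead time = 175 * 5 = 875 units
ROP = 875 + 410 = 1285 units

1285 units


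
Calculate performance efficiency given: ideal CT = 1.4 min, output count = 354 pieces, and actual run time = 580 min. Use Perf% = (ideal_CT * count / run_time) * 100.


Formula: Performance = (Ideal CT * Total Count) / Run Time * 100
Ideal output time = 1.4 * 354 = 495.6 min
Performance = 495.6 / 580 * 100 = 85.4%

85.4%


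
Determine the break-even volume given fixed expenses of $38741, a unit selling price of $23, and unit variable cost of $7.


Formula: BEQ = Fixed Costs / (Price - Variable Cost)
Contribution margin = $23 - $7 = $16/unit
BEQ = ceil($38741 / $16/unit) = ceil(2421.31) = 2422 units

2422 units


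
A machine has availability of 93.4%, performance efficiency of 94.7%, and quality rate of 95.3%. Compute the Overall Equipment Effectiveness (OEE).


Formula: OEE = Availability * Performance * Quality / 10000
A * P = 93.4% * 94.7% / 100 = 88.45%
OEE = 88.45% * 95.3% / 100 = 84.3%

84.3%


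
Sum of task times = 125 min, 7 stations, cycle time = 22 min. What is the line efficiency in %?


Formula: Efficiency = Sum of Task Times / (N_stations * CT) * 100
Total station capacity = 7 stations * 22 min = 154 min
Efficiency = 125 / 154 * 100 = 81.2%

81.2%


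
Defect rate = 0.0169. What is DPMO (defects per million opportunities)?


DPMO = defect_rate * 1000000 = 0.0169 * 1000000

16900


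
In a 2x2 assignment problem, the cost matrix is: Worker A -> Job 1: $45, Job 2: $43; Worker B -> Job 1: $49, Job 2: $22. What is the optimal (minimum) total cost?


Option 1: A->1 + B->2 = $45 + $22 = $67
Option 2: A->2 + B->1 = $43 + $49 = $92
Min cost = min($67, $92) = $67

$67


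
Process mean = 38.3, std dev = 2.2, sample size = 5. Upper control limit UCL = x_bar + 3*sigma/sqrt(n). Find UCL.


UCL = 38.3 + 3 * 2.2 / sqrt(5)

41.25


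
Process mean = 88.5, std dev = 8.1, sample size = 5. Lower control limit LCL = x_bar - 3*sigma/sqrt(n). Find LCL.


LCL = 88.5 - 3 * 8.1 / sqrt(5)

77.63


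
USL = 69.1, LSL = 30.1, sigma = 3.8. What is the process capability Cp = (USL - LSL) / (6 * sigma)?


Cp = (69.1 - 30.1) / (6 * 3.8)

1.71


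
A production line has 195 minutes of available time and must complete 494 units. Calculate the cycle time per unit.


Formula: CT = Available Time / Number of Units
CT = 195 min / 494 units
CT = 0.39 min/unit

0.39 min/unit


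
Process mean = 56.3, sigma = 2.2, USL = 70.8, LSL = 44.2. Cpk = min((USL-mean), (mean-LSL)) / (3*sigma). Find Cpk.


Cpu = (70.8 - 56.3) / (3 * 2.2) = 2.2
Cpl = (56.3 - 44.2) / (3 * 2.2) = 1.83
Cpk = min(2.2, 1.83) = 1.83

1.83


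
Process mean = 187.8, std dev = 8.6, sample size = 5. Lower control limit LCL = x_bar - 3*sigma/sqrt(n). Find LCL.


LCL = 187.8 - 3 * 8.6 / sqrt(5)

176.26


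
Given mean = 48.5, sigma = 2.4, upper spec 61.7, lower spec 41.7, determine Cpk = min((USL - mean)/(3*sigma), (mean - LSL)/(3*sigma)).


Cpu = (61.7 - 48.5) / (3 * 2.4) = 1.83
Cpl = (48.5 - 41.7) / (3 * 2.4) = 0.94
Cpk = min(1.83, 0.94) = 0.94

0.94


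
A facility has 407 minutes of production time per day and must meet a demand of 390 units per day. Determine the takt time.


Formula: Takt Time = Available Production Time / Customer Demand
Takt = 407 min/day / 390 units/day
Takt = 1.04 min/unit

1.04 min/unit


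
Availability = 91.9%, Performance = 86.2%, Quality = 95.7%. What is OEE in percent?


Formula: OEE = Availability * Performance * Quality / 10000
A * P = 91.9% * 86.2% / 100 = 79.22%
OEE = 79.22% * 95.7% / 100 = 75.8%

75.8%


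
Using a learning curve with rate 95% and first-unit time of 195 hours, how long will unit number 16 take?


Formula: T_n = T_1 * (learning_rate)^(log2(n)) where learning_rate = rate/100
Doublings = log2(16) = 4
T_n = 195 * 0.95^4
T_n = 195 * 0.8145 = 158.8 hours

158.8 hours


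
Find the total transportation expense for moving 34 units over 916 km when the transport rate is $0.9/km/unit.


TC = dist * cost * units = 916 * 0.9 * 34 = $28029.60

$28029.60


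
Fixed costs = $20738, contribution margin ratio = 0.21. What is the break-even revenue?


Formula: BER = Fixed Costs / Contribution Margin Ratio
BER = $20738 / 0.21
BER = $98752.38 (to the nearest cent)

$98752.38


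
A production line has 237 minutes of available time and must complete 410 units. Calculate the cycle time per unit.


Formula: CT = Available Time / Number of Units
CT = 237 min / 410 units
CT = 0.58 min/unit

0.58 min/unit


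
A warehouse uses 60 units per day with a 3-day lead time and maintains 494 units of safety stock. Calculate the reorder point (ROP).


Formula: ROP = (Daily Demand * Lead Time) + Safety Stock
Demand during lead time = 60 * 3 = 180 units
ROP = 180 + 494 = 674 units

674 units


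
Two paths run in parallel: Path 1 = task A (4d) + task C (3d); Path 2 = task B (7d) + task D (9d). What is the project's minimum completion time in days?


Path 1 = 4 + 3 = 7 days
Path 2 = 7 + 9 = 16 days
Duration = max(7, 16) = 16 days

16 days


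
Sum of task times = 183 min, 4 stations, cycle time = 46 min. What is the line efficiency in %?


Formula: Efficiency = Sum of Task Times / (N_stations * CT) * 100
Total station capacity = 4 stations * 46 min = 184 min
Efficiency = 183 / 184 * 100 = 99.5%

99.5%


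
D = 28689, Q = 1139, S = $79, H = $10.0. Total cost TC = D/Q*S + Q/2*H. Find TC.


TC = 28689/1139 * 79 + 1139/2 * 10.0

$7684.84


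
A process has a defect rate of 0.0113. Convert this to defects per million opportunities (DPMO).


DPMO = defect_rate * 1000000 = 0.0113 * 1000000

11300
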